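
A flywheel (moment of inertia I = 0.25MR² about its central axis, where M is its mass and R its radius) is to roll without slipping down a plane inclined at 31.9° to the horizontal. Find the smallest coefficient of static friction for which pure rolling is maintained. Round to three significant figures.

μ_min ≈ 0.124

With I = 0.25MR², the ratio k = I/(MR²) is 0.25.
Newton's second law down the slope: Mg sinθ − f = Ma. The torque equation fR = Iα (with α = a/R) gives f = kMa.
These give a = g sinθ/(1+k) and the required friction f = kMg sinθ/(1+k).
The normal force is N = Mg cosθ, so μ_min = f/N = k tanθ/(1+k).
μ_min = 0.25 × tan31.9° / 1.25 ≈ 0.124.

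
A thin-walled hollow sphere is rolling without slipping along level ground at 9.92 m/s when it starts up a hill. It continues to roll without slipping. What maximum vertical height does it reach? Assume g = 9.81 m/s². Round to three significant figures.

h ≈ 8.36 m

Here I = (2/3)MR², so the shape factor k = I/(MR²) = 2/3.
The rolling condition ω = v/R makes the rotational term ½I(v/R)² = ½kMv², so KE_total = ½(1+k)Mv² = (5/6)Mv².
All of this converts to potential energy at the highest point: (5/6)Mv₀² = Mgh.
Thus h = (1+k)v₀²/(2g) = 1.667 × 9.92² / (2 × 9.81) ≈ 8.36 m.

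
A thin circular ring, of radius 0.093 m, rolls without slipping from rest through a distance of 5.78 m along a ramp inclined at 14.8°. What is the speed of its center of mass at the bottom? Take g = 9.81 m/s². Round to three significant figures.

v ≈ 3.81 m/s

For this body I = MR², i.e. k = I/(MR²) = 1.
Pure rolling means v = ωR; then KE = ½Mv² + ½I(v/R)² = ½(1+k)Mv² = Mv².
The vertical drop is h = L sinθ = 5.78 × sin14.8° = 1.476 m.
Energy conservation: Mgh = Mv², so v = √(2gh/(1+k)) = √(2 × 9.81 × 1.476 / 2) ≈ 3.81 m/s.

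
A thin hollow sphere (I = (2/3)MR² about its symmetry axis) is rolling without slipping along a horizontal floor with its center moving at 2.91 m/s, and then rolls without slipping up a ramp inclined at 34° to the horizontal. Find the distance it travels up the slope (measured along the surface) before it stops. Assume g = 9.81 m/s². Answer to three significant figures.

Here I = (2/3)MR², so the shape factor k = I/(MR²) = 2/3.
Rolling without slipping gives ω = v/R, so the total kinetic energy is ½Mv² + ½Iω² = ½(1+k)Mv² = (5/6)Mv².
Setting this equal to Mgh gives the vertical rise h = (1+k)v₀²/(2g) = 1.667×2.91²/(2×9.81) = 0.7193 m.
The distance along the slope is d = h/sinθ = 0.7193/sin34° ≈ 1.29 m.

d ≈ 1.29 m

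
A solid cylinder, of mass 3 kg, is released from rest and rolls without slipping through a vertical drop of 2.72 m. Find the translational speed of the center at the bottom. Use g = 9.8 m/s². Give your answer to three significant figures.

v ≈ 5.96 m/s

For this body I = (1/2)MR², i.e. k = I/(MR²) = 0.5.
The rolling condition ω = v/R makes the rotational term ½I(v/R)² = ½kMv², so KE_total = ½(1+k)Mv² = (3/4)Mv².
Energy conservation: Mgh = (3/4)Mv², so v = √(2gh/(1+k)) = √(2 × 9.8 × 2.72 / 1.5) ≈ 5.96 m/s.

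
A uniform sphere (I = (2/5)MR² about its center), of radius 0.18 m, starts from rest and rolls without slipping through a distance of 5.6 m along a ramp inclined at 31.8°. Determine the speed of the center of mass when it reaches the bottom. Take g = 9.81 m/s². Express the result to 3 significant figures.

v ≈ 6.43 m/s

For this body I = (2/5)MR², i.e. k = I/(MR²) = 0.4.
Pure rolling means v = ωR; then KE = ½Mv² + ½I(v/R)² = ½(1+k)Mv² = (7/10)Mv².
The vertical drop is h = L sinθ = 5.6 × sin31.8° = 2.951 m.
Energy conservation: Mgh = (7/10)Mv², so v = √(2gh/(1+k)) = √(2 × 9.81 × 2.951 / 1.4) ≈ 6.43 m/s.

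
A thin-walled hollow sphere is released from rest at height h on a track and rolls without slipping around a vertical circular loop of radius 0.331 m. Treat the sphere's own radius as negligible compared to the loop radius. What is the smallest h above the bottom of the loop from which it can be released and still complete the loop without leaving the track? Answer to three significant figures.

With I = (2/3)MR², the ratio k = I/(MR²) is 2/3.
At the top, contact is just lost when gravity alone supplies the centripetal force: Mg = Mv_top²/r, i.e. v_top² = gr.
With ω = v/R, the kinetic energy at speed v is ½(1+k)Mv² = (5/6)Mv².
Energy conservation from release (height h) to the top (height 2r): Mgh = Mg(2r) + (5/6)M·gr.
Thus h_min = 2r + (1+k)r/2 = r(2 + 1.667/2) = 0.331 × 2.833 ≈ 0.938 m.

h_min ≈ 0.938 m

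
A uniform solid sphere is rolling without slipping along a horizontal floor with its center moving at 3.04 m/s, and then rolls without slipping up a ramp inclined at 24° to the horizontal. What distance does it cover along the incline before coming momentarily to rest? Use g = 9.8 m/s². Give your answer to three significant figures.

Here I = (2/5)MR², so the shape factor k = I/(MR²) = 0.4.
Since it rolls without slipping, ω = v/R and KE = ½Mv² + ½Iω² = ½(1+k)Mv² = (7/10)Mv².
Setting this equal to Mgh gives the vertical rise h = (1+k)v₀²/(2g) = 1.4×3.04²/(2×9.8) = 0.6601 m.
Along the incline, d = h/sinθ = 0.6601/sin24° ≈ 1.62 m.

d ≈ 1.62 m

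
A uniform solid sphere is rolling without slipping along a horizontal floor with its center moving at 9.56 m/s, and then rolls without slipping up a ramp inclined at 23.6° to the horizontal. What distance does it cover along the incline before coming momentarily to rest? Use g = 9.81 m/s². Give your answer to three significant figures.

The moment of inertia is (2/5)MR², giving k ≡ I/(MR²) = 0.4.
Pure rolling means v = ωR; then KE = ½Mv² + ½I(v/R)² = ½(1+k)Mv² = (7/10)Mv².
Setting this equal to Mgh gives the vertical rise h = (1+k)v₀²/(2g) = 1.4×9.56²/(2×9.81) = 6.521 m.
The distance along the slope is d = h/sinθ = 6.521/sin23.6° ≈ 16.3 m.

d ≈ 16.3 m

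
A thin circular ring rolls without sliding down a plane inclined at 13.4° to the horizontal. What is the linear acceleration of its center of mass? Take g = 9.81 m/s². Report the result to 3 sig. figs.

For this body I = MR², i.e. k = I/(MR²) = 1.
Translational: Mg sinθ − f = Ma. Rotational about the CM: fR = Iα = kMRa, so f = kMa.
Eliminating f: Mg sinθ = (1+k)Ma, so a = g sinθ/(1+k) = 9.81 × sin13.4° / 2 ≈ 1.14 m/s².

a ≈ 1.14 m/s²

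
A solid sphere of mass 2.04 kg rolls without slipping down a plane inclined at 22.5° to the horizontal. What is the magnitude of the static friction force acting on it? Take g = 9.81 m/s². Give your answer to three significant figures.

f ≈ 2.19 N

Here I = (2/5)MR², so the shape factor k = I/(MR²) = 0.4.
Along the incline Mg sinθ − f = Ma, and torque about the center fR = Iα = kMR²(a/R) gives f = kMa.
Combining, a = g sinθ/(1+k) and f = kMa = kMg sinθ/(1+k).
f = 0.4 × 2.04 × 9.81 × sin22.5° / 1.4 ≈ 2.19 N.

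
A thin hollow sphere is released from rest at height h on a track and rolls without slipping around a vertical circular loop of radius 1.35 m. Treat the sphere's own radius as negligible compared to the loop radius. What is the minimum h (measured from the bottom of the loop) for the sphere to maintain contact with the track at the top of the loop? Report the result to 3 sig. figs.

Here I = (2/3)MR², so the shape factor k = I/(MR²) = 2/3.
At the top, contact is just lost when gravity alone supplies the centripetal force: Mg = Mv_top²/r, i.e. v_top² = gr.
With ω = v/R, the kinetic energy at speed v is ½(1+k)Mv² = (5/6)Mv².
Energy conservation from release (height h) to the top (height 2r): Mgh = Mg(2r) + (5/6)M·gr.
Thus h_min = 2r + (1+k)r/2 = r(2 + 1.667/2) = 1.35 × 2.833 ≈ 3.83 m.

h_min ≈ 3.83 m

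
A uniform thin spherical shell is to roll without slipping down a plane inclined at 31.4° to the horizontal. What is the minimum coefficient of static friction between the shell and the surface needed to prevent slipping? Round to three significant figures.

With I = (2/3)MR², the ratio k = I/(MR²) is 2/3.
Translational: Mg sinθ − f = Ma. Rotational about the CM: fR = Iα = kMRa, so f = kMa.
These give a = g sinθ/(1+k) and the required friction f = kMg sinθ/(1+k).
With N = Mg cosθ, the no-slip condition f ≤ μN gives μ_min = f/N = k tanθ/(1+k).
μ_min = (2/3) × tan31.4° / 1.667 ≈ 0.244.

μ_min ≈ 0.244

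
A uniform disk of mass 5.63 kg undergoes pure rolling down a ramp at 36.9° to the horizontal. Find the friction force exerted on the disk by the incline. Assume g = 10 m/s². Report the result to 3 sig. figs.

Here I = (1/2)MR², so the shape factor k = I/(MR²) = 0.5.
Translational: Mg sinθ − f = Ma. Rotational about the CM: fR = Iα = kMRa, so f = kMa.
Combining, a = g sinθ/(1+k) and f = kMa = kMg sinθ/(1+k).
f = 0.5 × 5.63 × 10 × sin36.9° / 1.5 ≈ 11.3 N.

f ≈ 11.3 N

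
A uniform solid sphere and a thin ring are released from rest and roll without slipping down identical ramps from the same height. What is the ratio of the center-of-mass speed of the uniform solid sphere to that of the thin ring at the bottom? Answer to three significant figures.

Each satisfies Mgh = ½(1+k)Mv² with k = I/(MR²), so v ∝ 1/√(1+k).
For the uniform solid sphere k = 0.4; for the thin ring k = 1.
v₁/v₂ = √((1+k₂)/(1+k₁)) = √(2/1.4) ≈ 1.20.

v_ratio ≈ 1.20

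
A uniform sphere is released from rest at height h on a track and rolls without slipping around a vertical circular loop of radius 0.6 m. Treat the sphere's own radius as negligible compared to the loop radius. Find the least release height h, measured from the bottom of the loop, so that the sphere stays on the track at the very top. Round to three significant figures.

For this body I = (2/5)MR², i.e. k = I/(MR²) = 0.4.
At the top, contact is just lost when gravity alone supplies the centripetal force: Mg = Mv_top²/r, i.e. v_top² = gr.
With ω = v/R, the kinetic energy at speed v is ½(1+k)Mv² = (7/10)Mv².
Energy conservation from release (height h) to the top (height 2r): Mgh = Mg(2r) + (7/10)M·gr.
Thus h_min = 2r + (1+k)r/2 = r(2 + 1.4/2) = 0.6 × 2.7 ≈ 1.62 m.

h_min ≈ 1.62 m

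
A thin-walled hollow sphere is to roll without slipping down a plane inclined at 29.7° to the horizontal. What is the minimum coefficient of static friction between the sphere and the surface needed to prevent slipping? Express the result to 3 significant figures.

Here I = (2/3)MR², so the shape factor k = I/(MR²) = 2/3.
Translational: Mg sinθ − f = Ma. Rotational about the CM: fR = Iα = kMRa, so f = kMa.
These give a = g sinθ/(1+k) and the required friction f = kMg sinθ/(1+k).
With N = Mg cosθ, the no-slip condition f ≤ μN gives μ_min = f/N = k tanθ/(1+k).
μ_min = (2/3) × tan29.7° / 1.667 ≈ 0.228.

μ_min ≈ 0.228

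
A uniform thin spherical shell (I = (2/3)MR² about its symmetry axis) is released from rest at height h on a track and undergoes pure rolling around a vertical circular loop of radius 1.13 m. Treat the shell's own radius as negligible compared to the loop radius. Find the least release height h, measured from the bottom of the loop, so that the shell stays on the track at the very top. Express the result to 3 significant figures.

h_min ≈ 3.20 m

With I = (2/3)MR², the ratio k = I/(MR²) is 2/3.
At the top, contact is just lost when gravity alone supplies the centripetal force: Mg = Mv_top²/r, i.e. v_top² = gr.
With ω = v/R, the kinetic energy at speed v is ½(1+k)Mv² = (5/6)Mv².
Energy conservation from release (height h) to the top (height 2r): Mgh = Mg(2r) + (5/6)M·gr.
Thus h_min = 2r + (1+k)r/2 = r(2 + 1.667/2) = 1.13 × 2.833 ≈ 3.20 m.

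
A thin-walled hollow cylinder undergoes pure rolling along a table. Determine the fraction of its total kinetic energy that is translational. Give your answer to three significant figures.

The moment of inertia is MR², giving k ≡ I/(MR²) = 1.
Since ω = v/R, the translational part is ½Mv² and the rotational part is ½I(v/R)² = ½kMv²; the total is ½(1+k)Mv².
The translational fraction is therefore 1/(1+k) = 1/2 ≈ 0.500.

fraction ≈ 0.500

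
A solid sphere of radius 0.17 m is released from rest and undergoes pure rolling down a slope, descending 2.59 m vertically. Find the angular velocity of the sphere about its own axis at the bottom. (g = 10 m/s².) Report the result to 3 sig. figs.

ω ≈ 35.8 rad/s

Here I = (2/5)MR², so the shape factor k = I/(MR²) = 0.4.
The rolling condition ω = v/R makes the rotational term ½I(v/R)² = ½kMv², so KE_total = ½(1+k)Mv² = (7/10)Mv².
Energy conservation Mgh = ½(1+k)Mv² gives v = √(2gh/(1+k)) = √(2 × 10 × 2.59 / 1.4) = 6.083 m/s.
The angular speed follows from ω = v/R = 6.083/0.17 ≈ 35.8 rad/s.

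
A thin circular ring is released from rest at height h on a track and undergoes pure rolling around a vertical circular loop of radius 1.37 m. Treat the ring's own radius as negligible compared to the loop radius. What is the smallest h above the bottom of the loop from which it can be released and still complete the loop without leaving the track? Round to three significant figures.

With I = MR², the ratio k = I/(MR²) is 1.
At the top of the loop, the minimum-contact condition is Mg = Mv_top²/r, so v_top² = gr.
With ω = v/R, the kinetic energy at speed v is ½(1+k)Mv² = Mv².
Energy conservation from release (height h) to the top (height 2r): Mgh = Mg(2r) + M·gr.
Thus h_min = 2r + (1+k)r/2 = r(2 + 2/2) = 1.37 × 3 ≈ 4.11 m.

h_min ≈ 4.11 m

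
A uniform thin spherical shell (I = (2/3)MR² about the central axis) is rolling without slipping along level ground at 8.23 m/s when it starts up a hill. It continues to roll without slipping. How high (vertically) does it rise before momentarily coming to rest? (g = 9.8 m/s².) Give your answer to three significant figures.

For this body I = (2/3)MR², i.e. k = I/(MR²) = 2/3.
Rolling without slipping gives ω = v/R, so the total kinetic energy is ½Mv² + ½Iω² = ½(1+k)Mv² = (5/6)Mv².
At the top the kinetic energy is zero, so (5/6)Mv₀² = Mgh.
Thus h = (1+k)v₀²/(2g) = 1.667 × 8.23² / (2 × 9.8) ≈ 5.76 m.

h ≈ 5.76 m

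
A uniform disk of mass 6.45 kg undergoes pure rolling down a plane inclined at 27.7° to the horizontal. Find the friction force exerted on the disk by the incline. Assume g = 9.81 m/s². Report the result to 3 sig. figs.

f ≈ 9.80 N

Here I = (1/2)MR², so the shape factor k = I/(MR²) = 0.5.
Along the incline Mg sinθ − f = Ma, and torque about the center fR = Iα = kMR²(a/R) gives f = kMa.
Combining, a = g sinθ/(1+k) and f = kMa = kMg sinθ/(1+k).
f = 0.5 × 6.45 × 9.81 × sin27.7° / 1.5 ≈ 9.80 N.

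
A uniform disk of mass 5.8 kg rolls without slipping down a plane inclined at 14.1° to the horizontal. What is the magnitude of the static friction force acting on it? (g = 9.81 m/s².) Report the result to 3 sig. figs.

Here I = (1/2)MR², so the shape factor k = I/(MR²) = 0.5.
Newton's second law down the slope: Mg sinθ − f = Ma. The torque equation fR = Iα (with α = a/R) gives f = kMa.
Combining, a = g sinθ/(1+k) and f = kMa = kMg sinθ/(1+k).
f = 0.5 × 5.8 × 9.81 × sin14.1° / 1.5 ≈ 4.62 N.

f ≈ 4.62 N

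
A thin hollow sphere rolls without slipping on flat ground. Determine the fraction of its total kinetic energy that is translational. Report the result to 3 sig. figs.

fraction ≈ 0.600

Here I = (2/3)MR², so the shape factor k = I/(MR²) = 2/3.
With ω = v/R, KE_trans = ½Mv² and KE_rot = ½Iω² = ½kMv², so KE_total = ½(1+k)Mv².
The translational fraction is therefore 1/(1+k) = 1/1.667 ≈ 0.600.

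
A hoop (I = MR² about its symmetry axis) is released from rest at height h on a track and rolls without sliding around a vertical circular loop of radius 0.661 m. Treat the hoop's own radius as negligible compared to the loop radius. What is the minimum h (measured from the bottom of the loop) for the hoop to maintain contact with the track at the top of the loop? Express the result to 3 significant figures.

For this body I = MR², i.e. k = I/(MR²) = 1.
At the top, contact is just lost when gravity alone supplies the centripetal force: Mg = Mv_top²/r, i.e. v_top² = gr.
With ω = v/R, the kinetic energy at speed v is ½(1+k)Mv² = Mv².
Energy conservation from release (height h) to the top (height 2r): Mgh = Mg(2r) + M·gr.
Thus h_min = 2r + (1+k)r/2 = r(2 + 2/2) = 0.661 × 3 ≈ 1.98 m.

h_min ≈ 1.98 m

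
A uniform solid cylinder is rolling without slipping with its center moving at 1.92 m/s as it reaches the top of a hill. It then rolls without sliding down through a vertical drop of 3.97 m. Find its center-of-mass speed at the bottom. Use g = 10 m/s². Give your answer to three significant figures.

v ≈ 7.52 m/s

Here I = (1/2)MR², so the shape factor k = I/(MR²) = 0.5.
The rolling condition ω = v/R makes the rotational term ½I(v/R)² = ½kMv², so KE_total = ½(1+k)Mv² = (3/4)Mv².
Conserving energy between top and bottom: (3/4)Mv² = (3/4)Mv₀² + Mgh, hence v² = v₀² + 2gh/(1+k).
v = √(1.92² + 2×10×3.97/1.5) = √56.62 ≈ 7.52 m/s.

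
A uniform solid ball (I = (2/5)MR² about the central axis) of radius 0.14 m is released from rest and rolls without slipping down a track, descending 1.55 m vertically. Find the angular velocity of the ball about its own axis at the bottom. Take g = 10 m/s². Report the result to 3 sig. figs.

ω ≈ 33.6 rad/s

With I = (2/5)MR², the ratio k = I/(MR²) is 0.4.
Pure rolling means v = ωR; then KE = ½Mv² + ½I(v/R)² = ½(1+k)Mv² = (7/10)Mv².
Energy conservation Mgh = ½(1+k)Mv² gives v = √(2gh/(1+k)) = √(2 × 10 × 1.55 / 1.4) = 4.706 m/s.
Then ω = v/R = 4.706 / 0.14 ≈ 33.6 rad/s.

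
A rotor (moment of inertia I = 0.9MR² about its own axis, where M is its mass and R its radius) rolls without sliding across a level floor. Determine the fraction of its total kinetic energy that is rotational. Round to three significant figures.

For this body I = 0.9MR², i.e. k = I/(MR²) = 0.9.
With ω = v/R, KE_trans = ½Mv² and KE_rot = ½Iω² = ½kMv², so KE_total = ½(1+k)Mv².
The rotational fraction is therefore k/(1+k) = 0.9/1.9 ≈ 0.474.

fraction ≈ 0.474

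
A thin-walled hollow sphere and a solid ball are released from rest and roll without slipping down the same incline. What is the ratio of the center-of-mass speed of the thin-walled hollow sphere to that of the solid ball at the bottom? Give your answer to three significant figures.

Each satisfies Mgh = ½(1+k)Mv² with k = I/(MR²), so v ∝ 1/√(1+k).
For the thin-walled hollow sphere k = 2/3; for the solid ball k = 0.4.
v₁/v₂ = √((1+k₂)/(1+k₁)) = √(1.4/1.667) ≈ 0.917.

v_ratio ≈ 0.917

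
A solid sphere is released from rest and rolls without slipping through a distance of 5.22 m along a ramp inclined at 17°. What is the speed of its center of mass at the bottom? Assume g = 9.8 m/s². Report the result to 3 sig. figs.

v ≈ 4.62 m/s

For this body I = (2/5)MR², i.e. k = I/(MR²) = 0.4.
Pure rolling means v = ωR; then KE = ½Mv² + ½I(v/R)² = ½(1+k)Mv² = (7/10)Mv².
The vertical drop is h = L sinθ = 5.22 × sin17° = 1.526 m.
Setting Mgh = (7/10)Mv² gives v = √(2gh/(1+k)) = √(2·9.8·1.526/1.4) ≈ 4.62 m/s.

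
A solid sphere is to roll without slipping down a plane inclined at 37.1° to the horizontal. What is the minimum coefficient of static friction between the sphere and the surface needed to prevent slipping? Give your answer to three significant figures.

μ_min ≈ 0.216

With I = (2/5)MR², the ratio k = I/(MR²) is 0.4.
Translational: Mg sinθ − f = Ma. Rotational about the CM: fR = Iα = kMRa, so f = kMa.
These give a = g sinθ/(1+k) and the required friction f = kMg sinθ/(1+k).
The normal force is N = Mg cosθ, so μ_min = f/N = k tanθ/(1+k).
μ_min = 0.4 × tan37.1° / 1.4 ≈ 0.216.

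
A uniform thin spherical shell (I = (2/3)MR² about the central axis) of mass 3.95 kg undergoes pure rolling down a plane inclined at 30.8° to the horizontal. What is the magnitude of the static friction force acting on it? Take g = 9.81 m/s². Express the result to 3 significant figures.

f ≈ 7.94 N

Here I = (2/3)MR², so the shape factor k = I/(MR²) = 2/3.
Along the incline Mg sinθ − f = Ma, and torque about the center fR = Iα = kMR²(a/R) gives f = kMa.
Combining, a = g sinθ/(1+k) and f = kMa = kMg sinθ/(1+k).
f = (2/3) × 3.95 × 9.81 × sin30.8° / 1.667 ≈ 7.94 N.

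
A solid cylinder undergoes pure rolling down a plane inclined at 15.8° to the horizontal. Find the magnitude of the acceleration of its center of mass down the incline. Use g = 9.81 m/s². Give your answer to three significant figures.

a ≈ 1.78 m/s²

The moment of inertia is (1/2)MR², giving k ≡ I/(MR²) = 0.5.
Translational: Mg sinθ − f = Ma. Rotational about the CM: fR = Iα = kMRa, so f = kMa.
Eliminating f: Mg sinθ = (1+k)Ma, so a = g sinθ/(1+k) = 9.81 × sin15.8° / 1.5 ≈ 1.78 m/s².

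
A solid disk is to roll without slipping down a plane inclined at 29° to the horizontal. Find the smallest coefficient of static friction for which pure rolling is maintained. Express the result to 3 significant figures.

With I = (1/2)MR², the ratio k = I/(MR²) is 0.5.
Newton's second law down the slope: Mg sinθ − f = Ma. The torque equation fR = Iα (with α = a/R) gives f = kMa.
These give a = g sinθ/(1+k) and the required friction f = kMg sinθ/(1+k).
The normal force is N = Mg cosθ, so μ_min = f/N = k tanθ/(1+k).
μ_min = 0.5 × tan29° / 1.5 ≈ 0.185.

μ_min ≈ 0.185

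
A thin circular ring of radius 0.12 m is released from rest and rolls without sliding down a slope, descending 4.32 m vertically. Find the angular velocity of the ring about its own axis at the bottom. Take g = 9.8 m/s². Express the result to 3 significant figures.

Here I = MR², so the shape factor k = I/(MR²) = 1.
Rolling without slipping gives ω = v/R, so the total kinetic energy is ½Mv² + ½Iω² = ½(1+k)Mv² = Mv².
Energy conservation Mgh = ½(1+k)Mv² gives v = √(2gh/(1+k)) = √(2 × 9.8 × 4.32 / 2) = 6.507 m/s.
Then ω = v/R = 6.507 / 0.12 ≈ 54.2 rad/s.

ω ≈ 54.2 rad/s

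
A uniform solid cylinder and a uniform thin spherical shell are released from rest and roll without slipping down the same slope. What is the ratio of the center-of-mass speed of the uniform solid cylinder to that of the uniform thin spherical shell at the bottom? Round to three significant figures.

v_ratio ≈ 1.05

Each satisfies Mgh = ½(1+k)Mv² with k = I/(MR²), so v ∝ 1/√(1+k).
For the uniform solid cylinder k = 0.5; for the uniform thin spherical shell k = 2/3.
v₁/v₂ = √((1+k₂)/(1+k₁)) = √(1.667/1.5) ≈ 1.05.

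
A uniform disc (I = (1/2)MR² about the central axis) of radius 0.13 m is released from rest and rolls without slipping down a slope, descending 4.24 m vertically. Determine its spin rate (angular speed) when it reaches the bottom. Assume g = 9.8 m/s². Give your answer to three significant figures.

ω ≈ 57.3 rad/s

For this body I = (1/2)MR², i.e. k = I/(MR²) = 0.5.
Since it rolls without slipping, ω = v/R and KE = ½Mv² + ½Iω² = ½(1+k)Mv² = (3/4)Mv².
Energy conservation Mgh = ½(1+k)Mv² gives v = √(2gh/(1+k)) = √(2 × 9.8 × 4.24 / 1.5) = 7.443 m/s.
Then ω = v/R = 7.443 / 0.13 ≈ 57.3 rad/s.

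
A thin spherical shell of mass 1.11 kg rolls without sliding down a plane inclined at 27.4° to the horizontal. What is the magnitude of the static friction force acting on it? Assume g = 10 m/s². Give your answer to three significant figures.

Here I = (2/3)MR², so the shape factor k = I/(MR²) = 2/3.
Translational: Mg sinθ − f = Ma. Rotational about the CM: fR = Iα = kMRa, so f = kMa.
Combining, a = g sinθ/(1+k) and f = kMa = kMg sinθ/(1+k).
f = (2/3) × 1.11 × 10 × sin27.4° / 1.667 ≈ 2.04 N.

f ≈ 2.04 N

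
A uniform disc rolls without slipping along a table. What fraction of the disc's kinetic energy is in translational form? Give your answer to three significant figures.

fraction ≈ 0.667

With I = (1/2)MR², the ratio k = I/(MR²) is 0.5.
With ω = v/R, KE_trans = ½Mv² and KE_rot = ½Iω² = ½kMv², so KE_total = ½(1+k)Mv².
The translational fraction is therefore 1/(1+k) = 1/1.5 ≈ 0.667.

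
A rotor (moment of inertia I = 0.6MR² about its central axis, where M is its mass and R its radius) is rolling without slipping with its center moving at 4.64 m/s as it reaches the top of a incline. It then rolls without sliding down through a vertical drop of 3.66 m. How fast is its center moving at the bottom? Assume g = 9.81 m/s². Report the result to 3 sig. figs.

v ≈ 8.15 m/s

For this body I = 0.6MR², i.e. k = I/(MR²) = 0.6.
Rolling without slipping gives ω = v/R, so the total kinetic energy is ½Mv² + ½Iω² = ½(1+k)Mv² = (4/5)Mv².
Energy conservation: (4/5)Mv₀² + Mgh = (4/5)Mv², so v² = v₀² + 2gh/(1+k).
v = √(4.64² + 2×9.81×3.66/1.6) = √66.41 ≈ 8.15 m/s.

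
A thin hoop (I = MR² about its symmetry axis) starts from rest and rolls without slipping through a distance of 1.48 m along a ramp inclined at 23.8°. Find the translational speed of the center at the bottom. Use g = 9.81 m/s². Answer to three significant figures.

v ≈ 2.42 m/s

The moment of inertia is MR², giving k ≡ I/(MR²) = 1.
Pure rolling means v = ωR; then KE = ½Mv² + ½I(v/R)² = ½(1+k)Mv² = Mv².
The vertical drop is h = L sinθ = 1.48 × sin23.8° = 0.5972 m.
Setting Mgh = Mv² gives v = √(2gh/(1+k)) = √(2·9.81·0.5972/2) ≈ 2.42 m/s.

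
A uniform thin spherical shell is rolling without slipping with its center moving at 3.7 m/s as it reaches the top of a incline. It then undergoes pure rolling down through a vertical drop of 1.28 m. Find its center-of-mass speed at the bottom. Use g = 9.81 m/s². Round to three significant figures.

Here I = (2/3)MR², so the shape factor k = I/(MR²) = 2/3.
The rolling condition ω = v/R makes the rotational term ½I(v/R)² = ½kMv², so KE_total = ½(1+k)Mv² = (5/6)Mv².
Energy conservation: (5/6)Mv₀² + Mgh = (5/6)Mv², so v² = v₀² + 2gh/(1+k).
v = √(3.7² + 2×9.81×1.28/1.667) = √28.76 ≈ 5.36 m/s.

v ≈ 5.36 m/s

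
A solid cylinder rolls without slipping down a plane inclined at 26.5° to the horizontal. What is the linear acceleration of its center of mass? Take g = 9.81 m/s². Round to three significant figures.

a ≈ 2.92 m/s²

With I = (1/2)MR², the ratio k = I/(MR²) is 0.5.
Translational: Mg sinθ − f = Ma. Rotational about the CM: fR = Iα = kMRa, so f = kMa.
Eliminating f: Mg sinθ = (1+k)Ma, so a = g sinθ/(1+k) = 9.81 × sin26.5° / 1.5 ≈ 2.92 m/s².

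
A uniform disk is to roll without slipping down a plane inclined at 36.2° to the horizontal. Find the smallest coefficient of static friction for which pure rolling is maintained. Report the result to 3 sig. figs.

μ_min ≈ 0.244

The moment of inertia is (1/2)MR², giving k ≡ I/(MR²) = 0.5.
Translational: Mg sinθ − f = Ma. Rotational about the CM: fR = Iα = kMRa, so f = kMa.
These give a = g sinθ/(1+k) and the required friction f = kMg sinθ/(1+k).
With N = Mg cosθ, the no-slip condition f ≤ μN gives μ_min = f/N = k tanθ/(1+k).
μ_min = 0.5 × tan36.2° / 1.5 ≈ 0.244.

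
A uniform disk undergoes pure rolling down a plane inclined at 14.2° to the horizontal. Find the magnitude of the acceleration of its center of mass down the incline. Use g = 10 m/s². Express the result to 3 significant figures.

a ≈ 1.64 m/s²

For this body I = (1/2)MR², i.e. k = I/(MR²) = 0.5.
Translational: Mg sinθ − f = Ma. Rotational about the CM: fR = Iα = kMRa, so f = kMa.
Eliminating f: Mg sinθ = (1+k)Ma, so a = g sinθ/(1+k) = 10 × sin14.2° / 1.5 ≈ 1.64 m/s².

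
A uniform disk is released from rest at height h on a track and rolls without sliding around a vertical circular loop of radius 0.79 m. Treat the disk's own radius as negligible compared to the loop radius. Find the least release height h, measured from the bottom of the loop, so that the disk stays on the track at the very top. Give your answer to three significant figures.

For this body I = (1/2)MR², i.e. k = I/(MR²) = 0.5.
At the top, contact is just lost when gravity alone supplies the centripetal force: Mg = Mv_top²/r, i.e. v_top² = gr.
With ω = v/R, the kinetic energy at speed v is ½(1+k)Mv² = (3/4)Mv².
Energy conservation from release (height h) to the top (height 2r): Mgh = Mg(2r) + (3/4)M·gr.
Thus h_min = 2r + (1+k)r/2 = r(2 + 1.5/2) = 0.79 × 2.75 ≈ 2.17 m.

h_min ≈ 2.17 m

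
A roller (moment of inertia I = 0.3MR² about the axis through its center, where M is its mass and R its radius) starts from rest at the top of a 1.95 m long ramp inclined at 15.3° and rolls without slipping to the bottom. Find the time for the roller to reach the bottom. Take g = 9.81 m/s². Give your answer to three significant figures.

With I = 0.3MR², the ratio k = I/(MR²) is 0.3.
Translational: Mg sinθ − f = Ma. Rotational about the CM: fR = Iα = kMRa, so f = kMa.
Hence a = g sinθ/(1+k) = 9.81×sin15.3°/1.3 = 1.991 m/s².
With constant a from rest, t = √(2L/a) = √(2·1.95/1.991) ≈ 1.40 s.

t ≈ 1.40 s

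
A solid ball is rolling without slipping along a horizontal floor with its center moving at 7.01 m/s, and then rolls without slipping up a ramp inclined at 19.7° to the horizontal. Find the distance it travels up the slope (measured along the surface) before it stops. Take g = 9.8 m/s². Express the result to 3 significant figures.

The moment of inertia is (2/5)MR², giving k ≡ I/(MR²) = 0.4.
The rolling condition ω = v/R makes the rotational term ½I(v/R)² = ½kMv², so KE_total = ½(1+k)Mv² = (7/10)Mv².
Setting this equal to Mgh gives the vertical rise h = (1+k)v₀²/(2g) = 1.4×7.01²/(2×9.8) = 3.51 m.
The distance along the slope is d = h/sinθ = 3.51/sin19.7° ≈ 10.4 m.

d ≈ 10.4 m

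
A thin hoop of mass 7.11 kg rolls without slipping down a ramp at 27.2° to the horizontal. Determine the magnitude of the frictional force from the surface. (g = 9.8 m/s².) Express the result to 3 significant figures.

f ≈ 15.9 N

With I = MR², the ratio k = I/(MR²) is 1.
Newton's second law down the slope: Mg sinθ − f = Ma. The torque equation fR = Iα (with α = a/R) gives f = kMa.
Combining, a = g sinθ/(1+k) and f = kMa = kMg sinθ/(1+k).
f = 1 × 7.11 × 9.8 × sin27.2° / 2 ≈ 15.9 N.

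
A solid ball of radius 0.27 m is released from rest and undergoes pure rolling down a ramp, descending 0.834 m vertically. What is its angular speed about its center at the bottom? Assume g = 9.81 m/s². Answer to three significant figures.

ω ≈ 12.7 rad/s

The moment of inertia is (2/5)MR², giving k ≡ I/(MR²) = 0.4.
The rolling condition ω = v/R makes the rotational term ½I(v/R)² = ½kMv², so KE_total = ½(1+k)Mv² = (7/10)Mv².
Energy conservation Mgh = ½(1+k)Mv² gives v = √(2gh/(1+k)) = √(2 × 9.81 × 0.834 / 1.4) = 3.419 m/s.
The angular speed follows from ω = v/R = 3.419/0.27 ≈ 12.7 rad/s.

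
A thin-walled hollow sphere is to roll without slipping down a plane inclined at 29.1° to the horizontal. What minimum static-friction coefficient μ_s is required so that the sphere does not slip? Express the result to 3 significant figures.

For this body I = (2/3)MR², i.e. k = I/(MR²) = 2/3.
Along the incline Mg sinθ − f = Ma, and torque about the center fR = Iα = kMR²(a/R) gives f = kMa.
These give a = g sinθ/(1+k) and the required friction f = kMg sinθ/(1+k).
The normal force is N = Mg cosθ, so μ_min = f/N = k tanθ/(1+k).
μ_min = (2/3) × tan29.1° / 1.667 ≈ 0.223.

μ_min ≈ 0.223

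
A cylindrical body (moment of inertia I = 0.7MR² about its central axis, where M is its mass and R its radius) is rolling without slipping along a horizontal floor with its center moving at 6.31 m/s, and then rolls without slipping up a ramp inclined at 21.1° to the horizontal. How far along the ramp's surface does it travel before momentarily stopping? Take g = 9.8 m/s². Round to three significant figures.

d ≈ 9.59 m

The moment of inertia is 0.7MR², giving k ≡ I/(MR²) = 0.7.
The rolling condition ω = v/R makes the rotational term ½I(v/R)² = ½kMv², so KE_total = ½(1+k)Mv² = (17/20)Mv².
Setting this equal to Mgh gives the vertical rise h = (1+k)v₀²/(2g) = 1.7×6.31²/(2×9.8) = 3.453 m.
The distance along the slope is d = h/sinθ = 3.453/sin21.1° ≈ 9.59 m.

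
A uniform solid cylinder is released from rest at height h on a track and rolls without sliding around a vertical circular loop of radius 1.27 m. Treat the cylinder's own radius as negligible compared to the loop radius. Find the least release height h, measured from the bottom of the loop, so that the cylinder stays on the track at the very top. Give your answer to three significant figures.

h_min ≈ 3.49 m

For this body I = (1/2)MR², i.e. k = I/(MR²) = 0.5.
At the top, contact is just lost when gravity alone supplies the centripetal force: Mg = Mv_top²/r, i.e. v_top² = gr.
With ω = v/R, the kinetic energy at speed v is ½(1+k)Mv² = (3/4)Mv².
Energy conservation from release (height h) to the top (height 2r): Mgh = Mg(2r) + (3/4)M·gr.
Thus h_min = 2r + (1+k)r/2 = r(2 + 1.5/2) = 1.27 × 2.75 ≈ 3.49 m.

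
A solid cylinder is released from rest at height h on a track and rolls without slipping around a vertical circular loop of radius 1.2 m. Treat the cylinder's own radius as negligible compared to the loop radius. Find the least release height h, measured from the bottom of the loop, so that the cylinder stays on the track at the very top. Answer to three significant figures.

The moment of inertia is (1/2)MR², giving k ≡ I/(MR²) = 0.5.
At the top, contact is just lost when gravity alone supplies the centripetal force: Mg = Mv_top²/r, i.e. v_top² = gr.
With ω = v/R, the kinetic energy at speed v is ½(1+k)Mv² = (3/4)Mv².
Energy conservation from release (height h) to the top (height 2r): Mgh = Mg(2r) + (3/4)M·gr.
Thus h_min = 2r + (1+k)r/2 = r(2 + 1.5/2) = 1.2 × 2.75 ≈ 3.30 m.

h_min ≈ 3.30 m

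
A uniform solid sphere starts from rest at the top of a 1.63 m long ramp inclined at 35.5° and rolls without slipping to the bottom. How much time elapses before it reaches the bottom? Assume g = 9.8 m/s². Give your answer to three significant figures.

Here I = (2/5)MR², so the shape factor k = I/(MR²) = 0.4.
Translational: Mg sinθ − f = Ma. Rotational about the CM: fR = Iα = kMRa, so f = kMa.
Hence a = g sinθ/(1+k) = 9.8×sin35.5°/1.4 = 4.065 m/s².
Starting from rest, L = ½at², so t = √(2L/a) = √(2×1.63/4.065) ≈ 0.896 s.

t ≈ 0.896 s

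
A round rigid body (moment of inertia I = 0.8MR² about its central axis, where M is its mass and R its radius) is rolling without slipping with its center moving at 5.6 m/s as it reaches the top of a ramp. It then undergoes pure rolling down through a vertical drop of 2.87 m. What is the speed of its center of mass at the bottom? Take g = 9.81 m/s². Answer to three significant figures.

v ≈ 7.91 m/s

For this body I = 0.8MR², i.e. k = I/(MR²) = 0.8.
Rolling without slipping gives ω = v/R, so the total kinetic energy is ½Mv² + ½Iω² = ½(1+k)Mv² = (9/10)Mv².
Conserving energy between top and bottom: (9/10)Mv² = (9/10)Mv₀² + Mgh, hence v² = v₀² + 2gh/(1+k).
v = √(5.6² + 2×9.81×2.87/1.8) = √62.64 ≈ 7.91 m/s.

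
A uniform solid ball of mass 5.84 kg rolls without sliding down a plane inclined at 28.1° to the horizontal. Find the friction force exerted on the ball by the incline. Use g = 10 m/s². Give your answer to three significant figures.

f ≈ 7.86 N

With I = (2/5)MR², the ratio k = I/(MR²) is 0.4.
Newton's second law down the slope: Mg sinθ − f = Ma. The torque equation fR = Iα (with α = a/R) gives f = kMa.
Combining, a = g sinθ/(1+k) and f = kMa = kMg sinθ/(1+k).
f = 0.4 × 5.84 × 10 × sin28.1° / 1.4 ≈ 7.86 N.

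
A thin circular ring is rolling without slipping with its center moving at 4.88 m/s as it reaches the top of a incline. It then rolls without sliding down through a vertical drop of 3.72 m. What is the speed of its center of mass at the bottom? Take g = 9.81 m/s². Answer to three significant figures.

v ≈ 7.77 m/s

For this body I = MR², i.e. k = I/(MR²) = 1.
Since it rolls without slipping, ω = v/R and KE = ½Mv² + ½Iω² = ½(1+k)Mv² = Mv².
Conserving energy between top and bottom: Mv² = Mv₀² + Mgh, hence v² = v₀² + 2gh/(1+k).
v = √(4.88² + 2×9.81×3.72/2) = √60.31 ≈ 7.77 m/s.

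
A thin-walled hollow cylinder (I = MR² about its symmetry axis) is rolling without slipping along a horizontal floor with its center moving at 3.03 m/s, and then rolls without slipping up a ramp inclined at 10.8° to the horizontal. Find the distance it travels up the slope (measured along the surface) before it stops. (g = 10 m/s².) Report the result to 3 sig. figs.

d ≈ 4.90 m

With I = MR², the ratio k = I/(MR²) is 1.
The rolling condition ω = v/R makes the rotational term ½I(v/R)² = ½kMv², so KE_total = ½(1+k)Mv² = Mv².
Setting this equal to Mgh gives the vertical rise h = (1+k)v₀²/(2g) = 2×3.03²/(2×10) = 0.9181 m.
Along the incline, d = h/sinθ = 0.9181/sin10.8° ≈ 4.90 m.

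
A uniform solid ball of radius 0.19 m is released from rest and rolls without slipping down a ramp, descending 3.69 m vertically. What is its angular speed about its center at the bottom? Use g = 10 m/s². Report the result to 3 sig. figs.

ω ≈ 38.2 rad/s

With I = (2/5)MR², the ratio k = I/(MR²) is 0.4.
Since it rolls without slipping, ω = v/R and KE = ½Mv² + ½Iω² = ½(1+k)Mv² = (7/10)Mv².
Energy conservation Mgh = ½(1+k)Mv² gives v = √(2gh/(1+k)) = √(2 × 10 × 3.69 / 1.4) = 7.26 m/s.
The angular speed follows from ω = v/R = 7.26/0.19 ≈ 38.2 rad/s.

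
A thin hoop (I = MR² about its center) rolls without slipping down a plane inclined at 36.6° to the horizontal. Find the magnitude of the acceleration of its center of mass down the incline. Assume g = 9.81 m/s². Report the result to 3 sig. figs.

With I = MR², the ratio k = I/(MR²) is 1.
Newton's second law down the slope: Mg sinθ − f = Ma. The torque equation fR = Iα (with α = a/R) gives f = kMa.
Eliminating f: Mg sinθ = (1+k)Ma, so a = g sinθ/(1+k) = 9.81 × sin36.6° / 2 ≈ 2.92 m/s².

a ≈ 2.92 m/s²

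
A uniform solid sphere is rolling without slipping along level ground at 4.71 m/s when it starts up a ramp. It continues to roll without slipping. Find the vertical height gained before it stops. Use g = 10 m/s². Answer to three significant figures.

With I = (2/5)MR², the ratio k = I/(MR²) is 0.4.
The rolling condition ω = v/R makes the rotational term ½I(v/R)² = ½kMv², so KE_total = ½(1+k)Mv² = (7/10)Mv².
All of this converts to potential energy at the highest point: (7/10)Mv₀² = Mgh.
Thus h = (1+k)v₀²/(2g) = 1.4 × 4.71² / (2 × 10) ≈ 1.55 m.

h ≈ 1.55 m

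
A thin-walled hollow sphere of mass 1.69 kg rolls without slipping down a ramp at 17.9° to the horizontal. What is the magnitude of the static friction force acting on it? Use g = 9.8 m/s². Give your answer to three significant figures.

Here I = (2/3)MR², so the shape factor k = I/(MR²) = 2/3.
Translational: Mg sinθ − f = Ma. Rotational about the CM: fR = Iα = kMRa, so f = kMa.
Combining, a = g sinθ/(1+k) and f = kMa = kMg sinθ/(1+k).
f = (2/3) × 1.69 × 9.8 × sin17.9° / 1.667 ≈ 2.04 N.

f ≈ 2.04 N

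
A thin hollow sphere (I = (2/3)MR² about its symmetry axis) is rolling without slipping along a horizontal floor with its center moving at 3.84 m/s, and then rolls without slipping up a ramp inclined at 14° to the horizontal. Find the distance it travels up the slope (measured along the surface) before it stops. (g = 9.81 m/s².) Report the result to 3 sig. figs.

For this body I = (2/3)MR², i.e. k = I/(MR²) = 2/3.
Pure rolling means v = ωR; then KE = ½Mv² + ½I(v/R)² = ½(1+k)Mv² = (5/6)Mv².
Setting this equal to Mgh gives the vertical rise h = (1+k)v₀²/(2g) = 1.667×3.84²/(2×9.81) = 1.253 m.
Along the incline, d = h/sinθ = 1.253/sin14° ≈ 5.18 m.

d ≈ 5.18 m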